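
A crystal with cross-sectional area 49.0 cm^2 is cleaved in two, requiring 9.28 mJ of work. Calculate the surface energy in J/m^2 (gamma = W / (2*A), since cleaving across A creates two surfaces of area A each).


Convert: A = 49.0 cm^2 = 0.0049 m^2, W = 9.28 mJ = 0.00928 J
Cleaving exposes two faces of area A, so total new surface = 2*A and gamma = W / (2*A)
gamma = 0.00928 / (2 * 0.0049)
gamma = 0.947 J/m^2

0.947


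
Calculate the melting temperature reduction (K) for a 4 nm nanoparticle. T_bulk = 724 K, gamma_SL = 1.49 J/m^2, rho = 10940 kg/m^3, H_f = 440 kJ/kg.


Radius R = 4/2 = 2 nm = 2e-09 m
Convert H_f = 440 kJ/kg = 440000 J/kg
dT = 2 * gamma_SL * T_bulk / (rho * H_f * R)
dT = 2 * 1.49 * 724 / (10940 * 440000 * 2e-09)
dT = 224.1 K

224.1


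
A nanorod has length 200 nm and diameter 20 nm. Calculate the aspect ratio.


Aspect ratio AR = length / diameter
AR = 200 / 20
AR = 10.0

10.0


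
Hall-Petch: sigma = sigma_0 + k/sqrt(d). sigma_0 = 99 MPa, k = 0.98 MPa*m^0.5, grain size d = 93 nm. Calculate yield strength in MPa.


d = 93 nm = 9.3e-08 m
sqrt(d) = 0.000304959
Hall-Petch contribution = k / sqrt(d) = 0.98 / 0.000304959 = 3213.5 MPa
sigma = sigma_0 + k/sqrt(d) = 99 + 3213.5 = 3312.5 MPa

3312.5


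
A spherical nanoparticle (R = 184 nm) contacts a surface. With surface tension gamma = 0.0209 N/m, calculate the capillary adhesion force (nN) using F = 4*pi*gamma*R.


Convert radius: R = 184 nm = 1.84e-07 m
F = 4 * pi * gamma * R
F = 4 * pi * 0.0209 * 1.84e-07
F = 4.83252e-08 N = 48.3252 nN

48.3252


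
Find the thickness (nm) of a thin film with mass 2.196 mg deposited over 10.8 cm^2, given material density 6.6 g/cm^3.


Convert: m = 2.196 mg = 2.1960e-06 kg, A = 10.8 cm^2 = 1.0800e-03 m^2, rho = 6.6 g/cm^3 = 6600 kg/m^3
t = m / (A * rho)
t = 2.1960e-06 / (1.0800e-03 * 6600)
t = 3.0808e-07 m = 308.1 nm

308.1


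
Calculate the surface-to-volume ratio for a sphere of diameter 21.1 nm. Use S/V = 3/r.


Radius r = 21.1/2 = 10.55 nm
S/V = 3 / r = 3 / 10.55
S/V = 0.2844 nm^-1

0.2844


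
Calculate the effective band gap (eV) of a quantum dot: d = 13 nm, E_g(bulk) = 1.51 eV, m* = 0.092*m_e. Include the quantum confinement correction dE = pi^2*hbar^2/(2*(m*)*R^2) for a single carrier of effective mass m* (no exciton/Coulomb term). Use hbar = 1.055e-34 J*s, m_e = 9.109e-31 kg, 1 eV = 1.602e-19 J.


Radius R = 13/2 nm = 6.5e-09 m
Confinement energy dE = pi^2 * hbar^2 / (2 * m_eff * m_e * R^2)
dE = pi^2 * (1.055e-34)^2 / (2 * 0.092 * 9.109e-31 * (6.5e-09)^2) J, divided by 1.602e-19 J/eV
dE = 0.0968 eV
Total band gap = E_g(bulk) + dE = 1.51 + 0.0968 = 1.6068 eV

1.6068


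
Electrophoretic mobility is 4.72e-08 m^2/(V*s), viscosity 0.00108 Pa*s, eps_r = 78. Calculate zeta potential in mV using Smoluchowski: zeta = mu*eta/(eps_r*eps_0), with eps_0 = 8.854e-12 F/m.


Smoluchowski equation: zeta = mu * eta / (eps_r * eps_0)
zeta = 4.72e-08 * 0.00108 / (78 * 8.854e-12)
zeta = 0.073813 V = 73.81 mV

73.81


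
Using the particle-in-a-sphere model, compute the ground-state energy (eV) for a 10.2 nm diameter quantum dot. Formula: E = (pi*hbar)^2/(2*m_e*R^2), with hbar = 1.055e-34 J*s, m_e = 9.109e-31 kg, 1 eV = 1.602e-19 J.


Radius R = 10.2/2 = 5.1 nm = 5.1e-09 m
E = (pi * 1.055e-34)^2 / (2 * 9.109e-31 * (5.1e-09)^2)
E(J) = 2.31827e-21
E = E(J) / 1.602e-19 = 0.0145 eV

0.0145


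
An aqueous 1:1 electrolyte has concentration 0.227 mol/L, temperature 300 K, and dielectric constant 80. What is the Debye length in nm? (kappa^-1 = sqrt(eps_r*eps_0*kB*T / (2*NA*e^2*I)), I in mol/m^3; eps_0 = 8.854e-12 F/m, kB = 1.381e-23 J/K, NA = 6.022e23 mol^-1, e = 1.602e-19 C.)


Ionic strength I = 0.227 * 1^2 * 1000 = 227 mol/m^3
kappa^-1 = sqrt(80 * 8.854e-12 * 1.381e-23 * 300 / (2 * 6.022e23 * (1.602e-19)^2 * 227))
kappa^-1 = 0.647 nm

0.647


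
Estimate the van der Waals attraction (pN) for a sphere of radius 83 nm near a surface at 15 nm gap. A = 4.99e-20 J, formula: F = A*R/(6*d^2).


Convert to SI: R = 83 nm = 8.3e-08 m, d = 15 nm = 1.5e-08 m
F = A * R / (6 * d^2)
F = 4.99e-20 * 8.3e-08 / (6 * (1.5e-08)^2)
F = 3.06793e-12 N = 3.068 pN

3.068


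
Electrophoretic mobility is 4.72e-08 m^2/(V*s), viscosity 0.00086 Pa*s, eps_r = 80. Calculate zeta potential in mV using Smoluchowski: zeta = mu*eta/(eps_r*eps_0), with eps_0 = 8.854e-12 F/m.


Smoluchowski equation: zeta = mu * eta / (eps_r * eps_0)
zeta = 4.72e-08 * 0.00086 / (80 * 8.854e-12)
zeta = 0.057307 V = 57.31 mV

57.31


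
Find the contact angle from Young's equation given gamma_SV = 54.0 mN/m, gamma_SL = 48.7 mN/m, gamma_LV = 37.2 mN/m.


cos(theta) = (gamma_SV - gamma_SL) / gamma_LV
cos(theta) = (54.0 - 48.7) / 37.2
cos(theta) = 0.142473
theta = arccos(0.142473) = 81.81 degrees

81.81


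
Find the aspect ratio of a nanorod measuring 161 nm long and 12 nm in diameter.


Aspect ratio AR = length / diameter
AR = 161 / 12
AR = 13.42

13.42


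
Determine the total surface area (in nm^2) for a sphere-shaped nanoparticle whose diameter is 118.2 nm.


Radius r = 118.2/2 = 59.1 nm
Surface area SA = 4 * pi * r^2
SA = 4 * pi * (59.1)^2
SA = 43891.94 nm^2

43891.94


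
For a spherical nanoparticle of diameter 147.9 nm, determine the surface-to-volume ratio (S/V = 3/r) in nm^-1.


Radius r = 147.9/2 = 73.95 nm
S/V = 3 / r = 3 / 73.95
S/V = 0.0406 nm^-1

0.0406


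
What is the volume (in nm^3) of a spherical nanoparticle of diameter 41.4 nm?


Radius r = 41.4/2 = 20.7 nm
Volume V = (4/3) * pi * r^3
V = (4/3) * pi * (20.7)^3
V = 37153.49 nm^3

37153.49


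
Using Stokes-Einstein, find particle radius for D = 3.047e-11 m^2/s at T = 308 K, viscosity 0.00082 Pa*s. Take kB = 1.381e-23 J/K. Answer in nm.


Stokes-Einstein: R = kB*T / (6*pi*eta*D)
R = 1.381e-23 * 308 / (6 * pi * 0.00082 * 3.047e-11)
R = 9.03144e-09 m = 9.03 nm

9.03


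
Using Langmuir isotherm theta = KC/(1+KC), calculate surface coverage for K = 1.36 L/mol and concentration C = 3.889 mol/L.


Langmuir isotherm: theta = K*C / (1 + K*C)
K*C = 1.36 * 3.889 = 5.28904
theta = 5.28904 / (1 + 5.28904) = 5.28904 / 6.28904
theta = 0.841

0.841


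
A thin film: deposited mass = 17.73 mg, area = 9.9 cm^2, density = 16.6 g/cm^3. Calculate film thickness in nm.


Convert: m = 17.73 mg = 1.7730e-05 kg, A = 9.9 cm^2 = 9.9000e-04 m^2, rho = 16.6 g/cm^3 = 16600 kg/m^3
t = m / (A * rho)
t = 1.7730e-05 / (9.9000e-04 * 16600)
t = 1.0789e-06 m = 1078.9 nm

1078.9


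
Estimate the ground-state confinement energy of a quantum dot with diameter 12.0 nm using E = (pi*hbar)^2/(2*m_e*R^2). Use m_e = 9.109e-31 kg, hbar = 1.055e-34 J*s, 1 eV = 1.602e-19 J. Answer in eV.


Radius R = 12.0/2 = 6 nm = 6e-09 m
E = (pi * 1.055e-34)^2 / (2 * 9.109e-31 * (6e-09)^2)
E(J) = 1.67495e-21
E = E(J) / 1.602e-19 = 0.0105 eV

0.0105


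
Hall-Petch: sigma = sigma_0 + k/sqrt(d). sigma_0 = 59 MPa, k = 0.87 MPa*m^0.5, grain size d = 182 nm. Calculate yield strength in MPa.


d = 182 nm = 1.82e-07 m
sqrt(d) = 0.0004266146
Hall-Petch contribution = k / sqrt(d) = 0.87 / 0.0004266146 = 2039.3 MPa
sigma = sigma_0 + k/sqrt(d) = 59 + 2039.3 = 2098.3 MPa

2098.3


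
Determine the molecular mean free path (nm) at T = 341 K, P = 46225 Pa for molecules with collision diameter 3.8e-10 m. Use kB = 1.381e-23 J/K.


Mean free path: lambda = kB*T / (sqrt(2) * pi * d^2 * P)
lambda = 1.381e-23 * 341 / (sqrt(2) * pi * (3.8e-10)^2 * 46225)
lambda = 1.58796e-07 m
lambda = 158.8 nm

158.8


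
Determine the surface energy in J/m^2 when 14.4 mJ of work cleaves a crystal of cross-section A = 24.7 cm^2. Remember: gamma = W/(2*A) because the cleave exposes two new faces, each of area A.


Convert: A = 24.7 cm^2 = 0.00247 m^2, W = 14.4 mJ = 0.0144 J
Cleaving exposes two faces of area A, so total new surface = 2*A and gamma = W / (2*A)
gamma = 0.0144 / (2 * 0.00247)
gamma = 2.915 J/m^2

2.915


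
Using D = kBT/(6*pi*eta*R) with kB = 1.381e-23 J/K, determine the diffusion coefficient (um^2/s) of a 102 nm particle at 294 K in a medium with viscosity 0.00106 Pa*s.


Radius R = 102/2 = 51 nm = 5.1e-08 m
D = kB*T / (6*pi*eta*R)
D = 1.381e-23 * 294 / (6 * pi * 0.00106 * 5.1e-08)
D = 3.98441e-12 m^2/s = 3.984 um^2/s

3.984


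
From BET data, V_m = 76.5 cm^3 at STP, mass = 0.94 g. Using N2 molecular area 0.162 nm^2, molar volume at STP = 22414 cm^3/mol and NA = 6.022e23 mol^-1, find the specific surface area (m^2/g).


Number of moles in monolayer = V_m / 22414 = 76.5 / 22414 = 0.00341305
Number of molecules = moles * NA = 0.00341305 * 6.022e23
SA = molecules * sigma / mass
SA = (76.5 / 22414) * 6.022e23 * 0.162e-18 / 0.94
SA = 354.2 m^2/g

354.2


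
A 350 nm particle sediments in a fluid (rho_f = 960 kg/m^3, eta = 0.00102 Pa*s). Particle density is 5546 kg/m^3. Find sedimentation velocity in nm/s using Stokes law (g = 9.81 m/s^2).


Radius R = 350/2 nm = 1.75e-07 m
Density difference = 5546 - 960 = 4586 kg/m^3
v = 2 * R^2 * (rho_p - rho_f) * g / (9 * eta)
v = 2 * (1.75e-07)^2 * 4586 * 9.81 / (9 * 0.00102)
v = 3.00169e-07 m/s = 300.1694 nm/s

300.1694


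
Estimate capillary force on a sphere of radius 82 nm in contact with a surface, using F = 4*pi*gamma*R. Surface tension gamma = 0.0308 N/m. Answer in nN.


Convert radius: R = 82 nm = 8.2e-08 m
F = 4 * pi * gamma * R
F = 4 * pi * 0.0308 * 8.2e-08
F = 3.17376e-08 N = 31.7376 nN

31.7376


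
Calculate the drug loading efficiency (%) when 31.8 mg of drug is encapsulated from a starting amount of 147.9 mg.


Drug loading efficiency = (drug loaded / drug initial) * 100
DLE = 31.8 / 147.9 * 100
DLE = 0.215 * 100
DLE = 21.5%

21.5


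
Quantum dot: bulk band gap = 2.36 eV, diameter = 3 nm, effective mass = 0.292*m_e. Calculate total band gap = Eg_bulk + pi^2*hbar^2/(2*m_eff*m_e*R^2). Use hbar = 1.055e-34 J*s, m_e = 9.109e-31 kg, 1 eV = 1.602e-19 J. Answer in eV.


Radius R = 3/2 nm = 1.5e-09 m
Confinement energy dE = pi^2 * hbar^2 / (2 * m_eff * m_e * R^2)
dE = pi^2 * (1.055e-34)^2 / (2 * 0.292 * 9.109e-31 * (1.5e-09)^2) J, divided by 1.602e-19 J/eV
dE = 0.5729 eV
Total band gap = E_g(bulk) + dE = 2.36 + 0.5729 = 2.9329 eV

2.9329


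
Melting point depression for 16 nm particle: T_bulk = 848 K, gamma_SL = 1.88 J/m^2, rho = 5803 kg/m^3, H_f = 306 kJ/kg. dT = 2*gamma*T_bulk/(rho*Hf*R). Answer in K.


Radius R = 16/2 = 8 nm = 8e-09 m
Convert H_f = 306 kJ/kg = 306000 J/kg
dT = 2 * gamma_SL * T_bulk / (rho * H_f * R)
dT = 2 * 1.88 * 848 / (5803 * 306000 * 8e-09)
dT = 224.5 K

224.5


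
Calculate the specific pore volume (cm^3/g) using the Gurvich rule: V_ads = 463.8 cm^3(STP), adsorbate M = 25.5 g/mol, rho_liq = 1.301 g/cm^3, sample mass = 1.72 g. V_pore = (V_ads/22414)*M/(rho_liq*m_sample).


Moles adsorbed n = V_ads / 22414 = 463.8 / 22414 = 2.069242e-02 mol
Liquid volume V_liq = n * M / rho_liq = 2.069242e-02 * 25.5 / 1.301 = 0.40558 cm^3
Specific pore volume V_pore = V_liq / m_sample = 0.40558 / 1.72
V_pore = 0.2358 cm^3/g

0.2358


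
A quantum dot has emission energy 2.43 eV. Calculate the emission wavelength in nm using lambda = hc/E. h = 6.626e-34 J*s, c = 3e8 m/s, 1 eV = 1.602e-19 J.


Convert energy: E = 2.43 eV = 2.43 * 1.602e-19 = 3.89286e-19 J
lambda = h*c / E = 6.626e-34 * 3e8 / 3.89286e-19
lambda = 5.10627e-07 m = 510.6 nm

510.6


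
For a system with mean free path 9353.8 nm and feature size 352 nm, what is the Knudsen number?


Knudsen number Kn = lambda / L
Kn = 9353.8 / 352
Kn = 26.5733

26.5733


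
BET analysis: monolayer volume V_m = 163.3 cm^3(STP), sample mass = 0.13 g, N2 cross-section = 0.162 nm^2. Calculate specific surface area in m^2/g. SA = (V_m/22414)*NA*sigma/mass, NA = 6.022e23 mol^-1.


Number of moles in monolayer = V_m / 22414 = 163.3 / 22414 = 0.00728563
Number of molecules = moles * NA = 0.00728563 * 6.022e23
SA = molecules * sigma / mass
SA = (163.3 / 22414) * 6.022e23 * 0.162e-18 / 0.13
SA = 5467.4 m^2/g

5467.4


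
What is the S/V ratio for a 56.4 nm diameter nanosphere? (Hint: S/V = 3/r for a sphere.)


Radius r = 56.4/2 = 28.2 nm
S/V = 3 / r = 3 / 28.2
S/V = 0.1064 nm^-1

0.1064


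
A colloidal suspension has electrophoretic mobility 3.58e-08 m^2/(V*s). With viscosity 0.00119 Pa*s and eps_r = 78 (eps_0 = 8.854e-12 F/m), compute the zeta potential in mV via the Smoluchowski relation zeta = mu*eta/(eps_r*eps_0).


Smoluchowski equation: zeta = mu * eta / (eps_r * eps_0)
zeta = 3.58e-08 * 0.00119 / (78 * 8.854e-12)
zeta = 0.061687 V = 61.69 mV

61.69


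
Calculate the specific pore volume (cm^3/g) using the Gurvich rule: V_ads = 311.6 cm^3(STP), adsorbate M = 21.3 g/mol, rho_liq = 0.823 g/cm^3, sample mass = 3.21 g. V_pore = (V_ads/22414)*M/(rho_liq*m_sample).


Moles adsorbed n = V_ads / 22414 = 311.6 / 22414 = 1.390203e-02 mol
Liquid volume V_liq = n * M / rho_liq = 1.390203e-02 * 21.3 / 0.823 = 0.35980 cm^3
Specific pore volume V_pore = V_liq / m_sample = 0.35980 / 3.21
V_pore = 0.1121 cm^3/g

0.1121


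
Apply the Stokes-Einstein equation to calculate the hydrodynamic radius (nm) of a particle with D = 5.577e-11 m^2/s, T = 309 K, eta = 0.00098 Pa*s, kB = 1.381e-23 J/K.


Stokes-Einstein: R = kB*T / (6*pi*eta*D)
R = 1.381e-23 * 309 / (6 * pi * 0.00098 * 5.577e-11)
R = 4.14214e-09 m = 4.14 nm

4.14


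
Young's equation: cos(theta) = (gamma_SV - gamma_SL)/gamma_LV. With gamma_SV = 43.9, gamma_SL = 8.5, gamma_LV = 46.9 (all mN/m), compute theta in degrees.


cos(theta) = (gamma_SV - gamma_SL) / gamma_LV
cos(theta) = (43.9 - 8.5) / 46.9
cos(theta) = 0.754797
theta = arccos(0.754797) = 40.99 degrees

40.99


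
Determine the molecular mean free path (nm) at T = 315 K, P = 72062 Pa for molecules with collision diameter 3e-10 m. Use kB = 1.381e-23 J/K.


Mean free path: lambda = kB*T / (sqrt(2) * pi * d^2 * P)
lambda = 1.381e-23 * 315 / (sqrt(2) * pi * (3e-10)^2 * 72062)
lambda = 1.5097e-07 m
lambda = 150.97 nm

150.97


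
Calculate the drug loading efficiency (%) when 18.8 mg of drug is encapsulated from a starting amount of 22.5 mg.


Drug loading efficiency = (drug loaded / drug initial) * 100
DLE = 18.8 / 22.5 * 100
DLE = 0.8356 * 100
DLE = 83.56%

83.56


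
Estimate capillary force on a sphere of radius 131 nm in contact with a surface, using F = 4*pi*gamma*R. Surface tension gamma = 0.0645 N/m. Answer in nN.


Convert radius: R = 131 nm = 1.31e-07 m
F = 4 * pi * gamma * R
F = 4 * pi * 0.0645 * 1.31e-07
F = 1.0618e-07 N = 106.1795 nN

106.1795


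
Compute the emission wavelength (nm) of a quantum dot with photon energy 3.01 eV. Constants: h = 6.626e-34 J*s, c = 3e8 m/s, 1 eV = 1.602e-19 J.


Convert energy: E = 3.01 eV = 3.01 * 1.602e-19 = 4.82202e-19 J
lambda = h*c / E = 6.626e-34 * 3e8 / 4.82202e-19
lambda = 4.12234e-07 m = 412.2 nm

412.2


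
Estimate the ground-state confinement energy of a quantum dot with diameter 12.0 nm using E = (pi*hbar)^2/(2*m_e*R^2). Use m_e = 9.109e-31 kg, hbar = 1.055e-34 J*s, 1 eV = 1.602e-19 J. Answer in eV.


Radius R = 12.0/2 = 6 nm = 6e-09 m
E = (pi * 1.055e-34)^2 / (2 * 9.109e-31 * (6e-09)^2)
E(J) = 1.67495e-21
E = E(J) / 1.602e-19 = 0.0105 eV

0.0105


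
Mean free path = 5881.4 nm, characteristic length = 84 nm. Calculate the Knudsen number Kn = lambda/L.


Knudsen number Kn = lambda / L
Kn = 5881.4 / 84
Kn = 70.0167

70.0167


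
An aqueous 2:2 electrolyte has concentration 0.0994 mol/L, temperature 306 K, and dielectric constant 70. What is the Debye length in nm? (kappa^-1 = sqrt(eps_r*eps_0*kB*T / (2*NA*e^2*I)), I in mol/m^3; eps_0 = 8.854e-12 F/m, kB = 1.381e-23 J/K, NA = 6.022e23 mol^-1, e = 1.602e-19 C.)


Ionic strength I = 0.0994 * 2^2 * 1000 = 397.6 mol/m^3
kappa^-1 = sqrt(70 * 8.854e-12 * 1.381e-23 * 306 / (2 * 6.022e23 * (1.602e-19)^2 * 397.6))
kappa^-1 = 0.462 nm

0.462


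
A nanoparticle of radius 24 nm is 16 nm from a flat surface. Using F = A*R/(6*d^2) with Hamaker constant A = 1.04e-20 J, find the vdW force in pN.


Convert to SI: R = 24 nm = 2.4e-08 m, d = 16 nm = 1.6e-08 m
F = A * R / (6 * d^2)
F = 1.04e-20 * 2.4e-08 / (6 * (1.6e-08)^2)
F = 1.625e-13 N = 0.163 pN

0.163


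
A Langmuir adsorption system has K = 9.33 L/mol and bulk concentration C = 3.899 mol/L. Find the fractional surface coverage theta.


Langmuir isotherm: theta = K*C / (1 + K*C)
K*C = 9.33 * 3.899 = 36.37767
theta = 36.37767 / (1 + 36.37767) = 36.37767 / 37.37767
theta = 0.9732

0.9732


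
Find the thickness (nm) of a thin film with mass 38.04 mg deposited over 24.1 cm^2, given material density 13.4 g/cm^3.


Convert: m = 38.04 mg = 3.8040e-05 kg, A = 24.1 cm^2 = 2.4100e-03 m^2, rho = 13.4 g/cm^3 = 13400 kg/m^3
t = m / (A * rho)
t = 3.8040e-05 / (2.4100e-03 * 13400)
t = 1.1779e-06 m = 1177.9 nm

1177.9


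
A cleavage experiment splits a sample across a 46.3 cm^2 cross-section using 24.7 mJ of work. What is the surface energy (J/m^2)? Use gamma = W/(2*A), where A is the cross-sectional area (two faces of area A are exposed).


Convert: A = 46.3 cm^2 = 0.00463 m^2, W = 24.7 mJ = 0.0247 J
Cleaving exposes two faces of area A, so total new surface = 2*A and gamma = W / (2*A)
gamma = 0.0247 / (2 * 0.00463)
gamma = 2.667 J/m^2

2.667


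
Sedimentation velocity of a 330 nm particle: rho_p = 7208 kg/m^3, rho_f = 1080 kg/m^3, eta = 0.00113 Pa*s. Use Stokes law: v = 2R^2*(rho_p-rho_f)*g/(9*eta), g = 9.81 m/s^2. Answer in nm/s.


Radius R = 330/2 nm = 1.65e-07 m
Density difference = 7208 - 1080 = 6128 kg/m^3
v = 2 * R^2 * (rho_p - rho_f) * g / (9 * eta)
v = 2 * (1.65e-07)^2 * 6128 * 9.81 / (9 * 0.00113)
v = 3.21858e-07 m/s = 321.8583 nm/s

321.8583


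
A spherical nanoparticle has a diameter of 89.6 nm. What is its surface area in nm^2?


Radius r = 89.6/2 = 44.8 nm
Surface area SA = 4 * pi * r^2
SA = 4 * pi * (44.8)^2
SA = 25221.21 nm^2

25221.21


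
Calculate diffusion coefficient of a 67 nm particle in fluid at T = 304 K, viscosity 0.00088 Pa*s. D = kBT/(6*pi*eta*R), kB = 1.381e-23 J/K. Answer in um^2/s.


Radius R = 67/2 = 33.5 nm = 3.35e-08 m
D = kB*T / (6*pi*eta*R)
D = 1.381e-23 * 304 / (6 * pi * 0.00088 * 3.35e-08)
D = 7.55507e-12 m^2/s = 7.555 um^2/s

7.555


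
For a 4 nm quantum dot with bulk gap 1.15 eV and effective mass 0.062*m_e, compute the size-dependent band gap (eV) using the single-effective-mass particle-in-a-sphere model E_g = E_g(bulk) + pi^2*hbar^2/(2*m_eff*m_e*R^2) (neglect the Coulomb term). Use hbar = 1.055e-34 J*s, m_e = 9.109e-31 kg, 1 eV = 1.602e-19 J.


Radius R = 4/2 nm = 2e-09 m
Confinement energy dE = pi^2 * hbar^2 / (2 * m_eff * m_e * R^2)
dE = pi^2 * (1.055e-34)^2 / (2 * 0.062 * 9.109e-31 * (2e-09)^2) J, divided by 1.602e-19 J/eV
dE = 1.5177 eV
Total band gap = E_g(bulk) + dE = 1.15 + 1.5177 = 2.6677 eV

2.6677


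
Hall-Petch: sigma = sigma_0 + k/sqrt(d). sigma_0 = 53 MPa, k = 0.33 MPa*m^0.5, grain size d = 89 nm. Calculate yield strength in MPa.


d = 89 nm = 8.9e-08 m
sqrt(d) = 0.0002983287
Hall-Petch contribution = k / sqrt(d) = 0.33 / 0.0002983287 = 1106.2 MPa
sigma = sigma_0 + k/sqrt(d) = 53 + 1106.2 = 1159.2 MPa

1159.2


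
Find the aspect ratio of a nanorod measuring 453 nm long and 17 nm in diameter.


Aspect ratio AR = length / diameter
AR = 453 / 17
AR = 26.65

26.65


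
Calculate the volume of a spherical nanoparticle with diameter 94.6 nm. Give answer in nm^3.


Radius r = 94.6/2 = 47.3 nm
Volume V = (4/3) * pi * r^3
V = (4/3) * pi * (47.3)^3
V = 443273.77 nm^3

443273.77


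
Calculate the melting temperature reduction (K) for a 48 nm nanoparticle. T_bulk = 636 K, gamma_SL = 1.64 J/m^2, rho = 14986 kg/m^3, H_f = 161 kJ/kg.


Radius R = 48/2 = 24 nm = 2.4e-08 m
Convert H_f = 161 kJ/kg = 161000 J/kg
dT = 2 * gamma_SL * T_bulk / (rho * H_f * R)
dT = 2 * 1.64 * 636 / (14986 * 161000 * 2.4e-08)
dT = 36.0 K

36.0


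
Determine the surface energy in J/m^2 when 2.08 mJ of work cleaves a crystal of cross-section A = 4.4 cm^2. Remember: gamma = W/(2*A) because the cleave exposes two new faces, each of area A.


Convert: A = 4.4 cm^2 = 0.00044 m^2, W = 2.08 mJ = 0.00208 J
Cleaving exposes two faces of area A, so total new surface = 2*A and gamma = W / (2*A)
gamma = 0.00208 / (2 * 0.00044)
gamma = 2.364 J/m^2

2.364


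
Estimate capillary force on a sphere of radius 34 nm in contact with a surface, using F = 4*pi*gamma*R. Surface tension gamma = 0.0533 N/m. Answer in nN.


Convert radius: R = 34 nm = 3.4e-08 m
F = 4 * pi * gamma * R
F = 4 * pi * 0.0533 * 3.4e-08
F = 2.27728e-08 N = 22.7728 nN

22.7728


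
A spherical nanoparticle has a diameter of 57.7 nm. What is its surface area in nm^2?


Radius r = 57.7/2 = 28.85 nm
Surface area SA = 4 * pi * r^2
SA = 4 * pi * (28.85)^2
SA = 10459.27 nm^2

10459.27


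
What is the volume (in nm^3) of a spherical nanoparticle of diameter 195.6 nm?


Radius r = 195.6/2 = 97.8 nm
Volume V = (4/3) * pi * r^3
V = (4/3) * pi * (97.8)^3
V = 3918367.57 nm^3

3918367.57


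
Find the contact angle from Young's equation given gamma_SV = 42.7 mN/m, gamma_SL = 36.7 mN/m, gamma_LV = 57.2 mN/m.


cos(theta) = (gamma_SV - gamma_SL) / gamma_LV
cos(theta) = (42.7 - 36.7) / 57.2
cos(theta) = 0.104895
theta = arccos(0.104895) = 83.98 degrees

83.98


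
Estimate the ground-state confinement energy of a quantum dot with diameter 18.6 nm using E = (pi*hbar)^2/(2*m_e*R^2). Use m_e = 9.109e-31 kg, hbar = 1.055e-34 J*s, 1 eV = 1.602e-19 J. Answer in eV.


Radius R = 18.6/2 = 9.3 nm = 9.3e-09 m
E = (pi * 1.055e-34)^2 / (2 * 9.109e-31 * (9.3e-09)^2)
E(J) = 6.97169e-22
E = E(J) / 1.602e-19 = 0.0044 eV

0.0044


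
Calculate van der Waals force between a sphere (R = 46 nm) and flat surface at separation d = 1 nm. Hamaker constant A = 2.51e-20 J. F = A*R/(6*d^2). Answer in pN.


Convert to SI: R = 46 nm = 4.6e-08 m, d = 1 nm = 1e-09 m
F = A * R / (6 * d^2)
F = 2.51e-20 * 4.6e-08 / (6 * (1e-09)^2)
F = 1.92433e-10 N = 192.433 pN

192.433


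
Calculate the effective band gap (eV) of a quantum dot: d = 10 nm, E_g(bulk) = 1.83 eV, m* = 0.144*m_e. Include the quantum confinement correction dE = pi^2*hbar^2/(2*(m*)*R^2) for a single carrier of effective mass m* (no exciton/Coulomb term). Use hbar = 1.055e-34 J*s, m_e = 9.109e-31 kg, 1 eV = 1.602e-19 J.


Radius R = 10/2 nm = 5e-09 m
Confinement energy dE = pi^2 * hbar^2 / (2 * m_eff * m_e * R^2)
dE = pi^2 * (1.055e-34)^2 / (2 * 0.144 * 9.109e-31 * (5e-09)^2) J, divided by 1.602e-19 J/eV
dE = 0.1046 eV
Total band gap = E_g(bulk) + dE = 1.83 + 0.1046 = 1.9346 eV

1.9346


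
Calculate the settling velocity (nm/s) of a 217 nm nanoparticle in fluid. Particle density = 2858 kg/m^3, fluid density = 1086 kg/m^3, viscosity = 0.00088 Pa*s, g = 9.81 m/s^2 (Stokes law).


Radius R = 217/2 nm = 1.085e-07 m
Density difference = 2858 - 1086 = 1772 kg/m^3
v = 2 * R^2 * (rho_p - rho_f) * g / (9 * eta)
v = 2 * (1.085e-07)^2 * 1772 * 9.81 / (9 * 0.00088)
v = 5.1677e-08 m/s = 51.677 nm/s

51.677


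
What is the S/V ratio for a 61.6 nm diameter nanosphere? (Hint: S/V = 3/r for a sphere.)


Radius r = 61.6/2 = 30.8 nm
S/V = 3 / r = 3 / 30.8
S/V = 0.0974 nm^-1

0.0974


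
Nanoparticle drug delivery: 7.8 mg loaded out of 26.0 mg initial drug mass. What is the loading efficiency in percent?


Drug loading efficiency = (drug loaded / drug initial) * 100
DLE = 7.8 / 26.0 * 100
DLE = 0.3 * 100
DLE = 30.0%

30.0


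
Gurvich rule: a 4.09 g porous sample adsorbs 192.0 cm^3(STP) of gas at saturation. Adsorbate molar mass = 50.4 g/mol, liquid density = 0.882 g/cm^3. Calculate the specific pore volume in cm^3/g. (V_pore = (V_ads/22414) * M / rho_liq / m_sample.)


Moles adsorbed n = V_ads / 22414 = 192.0 / 22414 = 8.566075e-03 mol
Liquid volume V_liq = n * M / rho_liq = 8.566075e-03 * 50.4 / 0.882 = 0.48949 cm^3
Specific pore volume V_pore = V_liq / m_sample = 0.48949 / 4.09
V_pore = 0.1197 cm^3/g

0.1197


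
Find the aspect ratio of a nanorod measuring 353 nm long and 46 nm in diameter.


Aspect ratio AR = length / diameter
AR = 353 / 46
AR = 7.67

7.67


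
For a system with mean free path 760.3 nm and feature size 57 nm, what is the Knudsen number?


Knudsen number Kn = lambda / L
Kn = 760.3 / 57
Kn = 13.3386

13.3386


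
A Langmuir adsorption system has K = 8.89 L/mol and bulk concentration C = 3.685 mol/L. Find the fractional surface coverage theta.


Langmuir isotherm: theta = K*C / (1 + K*C)
K*C = 8.89 * 3.685 = 32.75965
theta = 32.75965 / (1 + 32.75965) = 32.75965 / 33.75965
theta = 0.9704

0.9704


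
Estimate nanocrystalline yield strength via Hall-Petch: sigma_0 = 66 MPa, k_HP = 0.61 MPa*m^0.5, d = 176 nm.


d = 176 nm = 1.76e-07 m
sqrt(d) = 0.0004195235
Hall-Petch contribution = k / sqrt(d) = 0.61 / 0.0004195235 = 1454.0 MPa
sigma = sigma_0 + k/sqrt(d) = 66 + 1454.0 = 1520.0 MPa

1520.0


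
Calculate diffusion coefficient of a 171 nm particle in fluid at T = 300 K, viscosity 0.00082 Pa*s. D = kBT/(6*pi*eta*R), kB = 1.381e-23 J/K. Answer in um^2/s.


Radius R = 171/2 = 85.5 nm = 8.55e-08 m
D = kB*T / (6*pi*eta*R)
D = 1.381e-23 * 300 / (6 * pi * 0.00082 * 8.55e-08)
D = 3.13497e-12 m^2/s = 3.135 um^2/s

3.135


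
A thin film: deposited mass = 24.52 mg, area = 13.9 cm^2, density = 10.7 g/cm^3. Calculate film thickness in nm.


Convert: m = 24.52 mg = 2.4520e-05 kg, A = 13.9 cm^2 = 1.3900e-03 m^2, rho = 10.7 g/cm^3 = 10700 kg/m^3
t = m / (A * rho)
t = 2.4520e-05 / (1.3900e-03 * 10700)
t = 1.6486e-06 m = 1648.6 nm

1648.6


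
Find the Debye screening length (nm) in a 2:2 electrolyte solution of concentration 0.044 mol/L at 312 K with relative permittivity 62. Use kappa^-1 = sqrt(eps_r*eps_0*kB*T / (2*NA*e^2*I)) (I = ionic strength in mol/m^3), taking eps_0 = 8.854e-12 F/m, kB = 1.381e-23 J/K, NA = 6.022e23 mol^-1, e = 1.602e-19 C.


Ionic strength I = 0.044 * 2^2 * 1000 = 176 mol/m^3
kappa^-1 = sqrt(62 * 8.854e-12 * 1.381e-23 * 312 / (2 * 6.022e23 * (1.602e-19)^2 * 176))
kappa^-1 = 0.659 nm

0.659


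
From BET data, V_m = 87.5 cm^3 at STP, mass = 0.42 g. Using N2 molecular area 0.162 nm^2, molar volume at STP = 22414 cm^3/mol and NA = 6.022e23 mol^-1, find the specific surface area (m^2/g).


Number of moles in monolayer = V_m / 22414 = 87.5 / 22414 = 0.00390381
Number of molecules = moles * NA = 0.00390381 * 6.022e23
SA = molecules * sigma / mass
SA = (87.5 / 22414) * 6.022e23 * 0.162e-18 / 0.42
SA = 906.8 m^2/g

906.8


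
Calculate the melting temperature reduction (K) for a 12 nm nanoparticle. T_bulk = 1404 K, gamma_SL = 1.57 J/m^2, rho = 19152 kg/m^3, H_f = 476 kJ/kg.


Radius R = 12/2 = 6 nm = 6e-09 m
Convert H_f = 476 kJ/kg = 476000 J/kg
dT = 2 * gamma_SL * T_bulk / (rho * H_f * R)
dT = 2 * 1.57 * 1404 / (19152 * 476000 * 6e-09)
dT = 80.6 K

80.6


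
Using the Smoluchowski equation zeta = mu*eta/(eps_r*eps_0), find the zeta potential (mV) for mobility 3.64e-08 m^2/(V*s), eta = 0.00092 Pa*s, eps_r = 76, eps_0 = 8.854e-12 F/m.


Smoluchowski equation: zeta = mu * eta / (eps_r * eps_0)
zeta = 3.64e-08 * 0.00092 / (76 * 8.854e-12)
zeta = 0.049766 V = 49.77 mV

49.77


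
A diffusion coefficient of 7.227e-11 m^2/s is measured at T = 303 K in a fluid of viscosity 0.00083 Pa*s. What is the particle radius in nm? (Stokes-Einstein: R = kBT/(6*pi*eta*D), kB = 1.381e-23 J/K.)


Stokes-Einstein: R = kB*T / (6*pi*eta*D)
R = 1.381e-23 * 303 / (6 * pi * 0.00083 * 7.227e-11)
R = 3.70083e-09 m = 3.7 nm

3.7


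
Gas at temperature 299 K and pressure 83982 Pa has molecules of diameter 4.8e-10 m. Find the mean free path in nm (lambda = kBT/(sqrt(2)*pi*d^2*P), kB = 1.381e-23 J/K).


Mean free path: lambda = kB*T / (sqrt(2) * pi * d^2 * P)
lambda = 1.381e-23 * 299 / (sqrt(2) * pi * (4.8e-10)^2 * 83982)
lambda = 4.80321e-08 m
lambda = 48.03 nm

48.03


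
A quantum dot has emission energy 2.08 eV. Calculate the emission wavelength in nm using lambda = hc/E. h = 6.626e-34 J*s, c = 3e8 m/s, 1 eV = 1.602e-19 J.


Convert energy: E = 2.08 eV = 2.08 * 1.602e-19 = 3.33216e-19 J
lambda = h*c / E = 6.626e-34 * 3e8 / 3.33216e-19
lambda = 5.9655e-07 m = 596.5 nm

596.5


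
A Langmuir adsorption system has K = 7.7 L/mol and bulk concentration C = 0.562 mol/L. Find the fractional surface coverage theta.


Langmuir isotherm: theta = K*C / (1 + K*C)
K*C = 7.7 * 0.562 = 4.3274
theta = 4.3274 / (1 + 4.3274) = 4.3274 / 5.3274
theta = 0.8123

0.8123


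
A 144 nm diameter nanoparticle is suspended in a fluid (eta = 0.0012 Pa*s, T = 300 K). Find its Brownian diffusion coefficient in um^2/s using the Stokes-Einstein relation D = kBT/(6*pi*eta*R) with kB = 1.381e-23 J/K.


Radius R = 144/2 = 72 nm = 7.2e-08 m
D = kB*T / (6*pi*eta*R)
D = 1.381e-23 * 300 / (6 * pi * 0.0012 * 7.2e-08)
D = 2.5439e-12 m^2/s = 2.544 um^2/s

2.544


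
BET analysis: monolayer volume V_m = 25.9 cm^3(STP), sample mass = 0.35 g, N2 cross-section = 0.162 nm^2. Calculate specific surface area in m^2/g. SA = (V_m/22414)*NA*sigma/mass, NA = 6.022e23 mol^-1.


Number of moles in monolayer = V_m / 22414 = 25.9 / 22414 = 0.00115553
Number of molecules = moles * NA = 0.00115553 * 6.022e23
SA = molecules * sigma / mass
SA = (25.9 / 22414) * 6.022e23 * 0.162e-18 / 0.35
SA = 322.1 m^2/g

322.1


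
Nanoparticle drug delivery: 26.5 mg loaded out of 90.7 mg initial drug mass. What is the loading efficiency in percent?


Drug loading efficiency = (drug loaded / drug initial) * 100
DLE = 26.5 / 90.7 * 100
DLE = 0.2922 * 100
DLE = 29.22%

29.22


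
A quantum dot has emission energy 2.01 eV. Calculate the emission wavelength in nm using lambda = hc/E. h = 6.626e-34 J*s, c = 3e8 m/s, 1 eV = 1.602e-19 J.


Convert energy: E = 2.01 eV = 2.01 * 1.602e-19 = 3.22002e-19 J
lambda = h*c / E = 6.626e-34 * 3e8 / 3.22002e-19
lambda = 6.17325e-07 m = 617.3 nm

617.3


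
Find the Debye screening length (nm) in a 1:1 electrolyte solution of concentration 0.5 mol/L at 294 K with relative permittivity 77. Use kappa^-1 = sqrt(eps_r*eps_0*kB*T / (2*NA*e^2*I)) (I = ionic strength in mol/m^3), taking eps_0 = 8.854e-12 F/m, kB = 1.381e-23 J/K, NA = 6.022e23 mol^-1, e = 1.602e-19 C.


Ionic strength I = 0.5 * 1^2 * 1000 = 500 mol/m^3
kappa^-1 = sqrt(77 * 8.854e-12 * 1.381e-23 * 294 / (2 * 6.022e23 * (1.602e-19)^2 * 500))
kappa^-1 = 0.423 nm

0.423


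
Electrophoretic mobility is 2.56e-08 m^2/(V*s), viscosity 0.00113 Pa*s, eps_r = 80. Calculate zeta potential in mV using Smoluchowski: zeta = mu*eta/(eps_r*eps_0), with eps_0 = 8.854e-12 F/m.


Smoluchowski equation: zeta = mu * eta / (eps_r * eps_0)
zeta = 2.56e-08 * 0.00113 / (80 * 8.854e-12)
zeta = 0.04084 V = 40.84 mV

40.84


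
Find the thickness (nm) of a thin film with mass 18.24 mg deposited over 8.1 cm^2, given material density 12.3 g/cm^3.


Convert: m = 18.24 mg = 1.8240e-05 kg, A = 8.1 cm^2 = 8.1000e-04 m^2, rho = 12.3 g/cm^3 = 12300 kg/m^3
t = m / (A * rho)
t = 1.8240e-05 / (8.1000e-04 * 12300)
t = 1.8308e-06 m = 1830.8 nm

1830.8


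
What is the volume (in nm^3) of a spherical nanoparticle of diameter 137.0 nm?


Radius r = 137.0/2 = 68.5 nm
Volume V = (4/3) * pi * r^3
V = (4/3) * pi * (68.5)^3
V = 1346357.28 nm^3

1346357.28


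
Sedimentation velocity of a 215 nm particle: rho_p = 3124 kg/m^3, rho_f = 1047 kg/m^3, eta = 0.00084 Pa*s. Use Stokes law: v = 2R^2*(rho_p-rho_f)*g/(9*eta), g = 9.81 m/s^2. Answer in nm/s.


Radius R = 215/2 nm = 1.075e-07 m
Density difference = 3124 - 1047 = 2077 kg/m^3
v = 2 * R^2 * (rho_p - rho_f) * g / (9 * eta)
v = 2 * (1.075e-07)^2 * 2077 * 9.81 / (9 * 0.00084)
v = 6.22918e-08 m/s = 62.2918 nm/s

62.2918


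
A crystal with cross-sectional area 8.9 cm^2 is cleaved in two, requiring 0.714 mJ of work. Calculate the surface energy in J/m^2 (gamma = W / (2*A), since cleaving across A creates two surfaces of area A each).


Convert: A = 8.9 cm^2 = 0.00089 m^2, W = 0.714 mJ = 0.000714 J
Cleaving exposes two faces of area A, so total new surface = 2*A and gamma = W / (2*A)
gamma = 0.000714 / (2 * 0.00089)
gamma = 0.401 J/m^2

0.401


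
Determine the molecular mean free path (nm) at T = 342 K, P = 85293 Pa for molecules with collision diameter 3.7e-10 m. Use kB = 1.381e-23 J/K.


Mean free path: lambda = kB*T / (sqrt(2) * pi * d^2 * P)
lambda = 1.381e-23 * 342 / (sqrt(2) * pi * (3.7e-10)^2 * 85293)
lambda = 9.10412e-08 m
lambda = 91.04 nm

91.04


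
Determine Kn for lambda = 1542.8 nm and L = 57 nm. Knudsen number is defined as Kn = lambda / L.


Knudsen number Kn = lambda / L
Kn = 1542.8 / 57
Kn = 27.0667

27.0667


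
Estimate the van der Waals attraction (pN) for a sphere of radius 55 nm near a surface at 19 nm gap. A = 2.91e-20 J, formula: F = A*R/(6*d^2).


Convert to SI: R = 55 nm = 5.5e-08 m, d = 19 nm = 1.9e-08 m
F = A * R / (6 * d^2)
F = 2.91e-20 * 5.5e-08 / (6 * (1.9e-08)^2)
F = 7.3892e-13 N = 0.739 pN

0.739


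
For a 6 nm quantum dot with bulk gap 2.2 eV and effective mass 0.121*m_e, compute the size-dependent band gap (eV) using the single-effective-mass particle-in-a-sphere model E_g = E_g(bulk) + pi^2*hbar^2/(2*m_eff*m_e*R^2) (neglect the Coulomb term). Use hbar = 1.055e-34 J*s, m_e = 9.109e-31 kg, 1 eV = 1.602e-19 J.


Radius R = 6/2 nm = 3e-09 m
Confinement energy dE = pi^2 * hbar^2 / (2 * m_eff * m_e * R^2)
dE = pi^2 * (1.055e-34)^2 / (2 * 0.121 * 9.109e-31 * (3e-09)^2) J, divided by 1.602e-19 J/eV
dE = 0.3456 eV
Total band gap = E_g(bulk) + dE = 2.2 + 0.3456 = 2.5456 eV

2.5456


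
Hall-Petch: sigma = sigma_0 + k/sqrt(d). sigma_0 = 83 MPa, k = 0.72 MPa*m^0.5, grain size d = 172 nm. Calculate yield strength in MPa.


d = 172 nm = 1.72e-07 m
sqrt(d) = 0.0004147288
Hall-Petch contribution = k / sqrt(d) = 0.72 / 0.0004147288 = 1736.1 MPa
sigma = sigma_0 + k/sqrt(d) = 83 + 1736.1 = 1819.1 MPa

1819.1


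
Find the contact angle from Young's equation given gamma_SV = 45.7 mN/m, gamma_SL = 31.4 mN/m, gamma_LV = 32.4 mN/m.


cos(theta) = (gamma_SV - gamma_SL) / gamma_LV
cos(theta) = (45.7 - 31.4) / 32.4
cos(theta) = 0.441358
theta = arccos(0.441358) = 63.81 degrees

63.81


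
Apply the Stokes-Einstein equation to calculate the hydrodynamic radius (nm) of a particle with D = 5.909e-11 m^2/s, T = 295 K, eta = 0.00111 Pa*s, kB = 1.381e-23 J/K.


Stokes-Einstein: R = kB*T / (6*pi*eta*D)
R = 1.381e-23 * 295 / (6 * pi * 0.00111 * 5.909e-11)
R = 3.29517e-09 m = 3.3 nm

3.3


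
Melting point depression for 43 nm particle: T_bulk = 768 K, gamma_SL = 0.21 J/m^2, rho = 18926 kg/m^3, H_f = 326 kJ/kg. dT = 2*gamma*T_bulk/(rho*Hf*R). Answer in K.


Radius R = 43/2 = 21.5 nm = 2.15e-08 m
Convert H_f = 326 kJ/kg = 326000 J/kg
dT = 2 * gamma_SL * T_bulk / (rho * H_f * R)
dT = 2 * 0.21 * 768 / (18926 * 326000 * 2.15e-08)
dT = 2.4 K

2.4


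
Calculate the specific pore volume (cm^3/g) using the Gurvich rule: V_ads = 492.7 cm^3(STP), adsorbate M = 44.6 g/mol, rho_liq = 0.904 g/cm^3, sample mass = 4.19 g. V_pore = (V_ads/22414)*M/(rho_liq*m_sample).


Moles adsorbed n = V_ads / 22414 = 492.7 / 22414 = 2.198180e-02 mol
Liquid volume V_liq = n * M / rho_liq = 2.198180e-02 * 44.6 / 0.904 = 1.08450 cm^3
Specific pore volume V_pore = V_liq / m_sample = 1.08450 / 4.19
V_pore = 0.2588 cm^3/g

0.2588


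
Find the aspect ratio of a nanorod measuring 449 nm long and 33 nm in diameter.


Aspect ratio AR = length / diameter
AR = 449 / 33
AR = 13.61

13.61


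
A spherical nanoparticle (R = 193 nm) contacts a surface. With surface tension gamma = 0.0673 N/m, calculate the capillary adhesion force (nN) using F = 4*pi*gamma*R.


Convert radius: R = 193 nm = 1.93e-07 m
F = 4 * pi * gamma * R
F = 4 * pi * 0.0673 * 1.93e-07
F = 1.63223e-07 N = 163.2233 nN

163.2233


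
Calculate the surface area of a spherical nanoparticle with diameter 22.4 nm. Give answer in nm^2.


Radius r = 22.4/2 = 11.2 nm
Surface area SA = 4 * pi * r^2
SA = 4 * pi * (11.2)^2
SA = 1576.33 nm^2

1576.33


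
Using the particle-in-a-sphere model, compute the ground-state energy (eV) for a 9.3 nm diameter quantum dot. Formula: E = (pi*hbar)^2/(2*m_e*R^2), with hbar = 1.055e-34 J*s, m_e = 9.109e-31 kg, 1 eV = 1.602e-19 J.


Radius R = 9.3/2 = 4.65 nm = 4.65e-09 m
E = (pi * 1.055e-34)^2 / (2 * 9.109e-31 * (4.65e-09)^2)
E(J) = 2.78868e-21
E = E(J) / 1.602e-19 = 0.0174 eV

0.0174


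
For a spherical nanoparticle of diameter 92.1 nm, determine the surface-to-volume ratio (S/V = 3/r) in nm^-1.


Radius r = 92.1/2 = 46.05 nm
S/V = 3 / r = 3 / 46.05
S/V = 0.0651 nm^-1

0.0651


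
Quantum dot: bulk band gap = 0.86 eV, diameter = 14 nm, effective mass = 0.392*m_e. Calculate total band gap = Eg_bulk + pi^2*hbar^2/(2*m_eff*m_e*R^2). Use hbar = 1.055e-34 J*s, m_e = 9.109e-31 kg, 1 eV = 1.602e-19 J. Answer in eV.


Radius R = 14/2 nm = 7e-09 m
Confinement energy dE = pi^2 * hbar^2 / (2 * m_eff * m_e * R^2)
dE = pi^2 * (1.055e-34)^2 / (2 * 0.392 * 9.109e-31 * (7e-09)^2) J, divided by 1.602e-19 J/eV
dE = 0.0196 eV
Total band gap = E_g(bulk) + dE = 0.86 + 0.0196 = 0.8796 eV

0.8796


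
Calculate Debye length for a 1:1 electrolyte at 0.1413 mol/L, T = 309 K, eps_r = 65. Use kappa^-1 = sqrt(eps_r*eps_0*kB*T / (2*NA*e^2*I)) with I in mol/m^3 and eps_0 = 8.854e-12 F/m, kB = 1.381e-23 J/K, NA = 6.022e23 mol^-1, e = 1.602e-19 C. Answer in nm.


Ionic strength I = 0.1413 * 1^2 * 1000 = 141.3 mol/m^3
kappa^-1 = sqrt(65 * 8.854e-12 * 1.381e-23 * 309 / (2 * 6.022e23 * (1.602e-19)^2 * 141.3))
kappa^-1 = 0.75 nm

0.75


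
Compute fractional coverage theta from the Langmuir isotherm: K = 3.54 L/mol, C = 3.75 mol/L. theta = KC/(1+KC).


Langmuir isotherm: theta = K*C / (1 + K*C)
K*C = 3.54 * 3.75 = 13.275
theta = 13.275 / (1 + 13.275) = 13.275 / 14.275
theta = 0.9299

0.9299


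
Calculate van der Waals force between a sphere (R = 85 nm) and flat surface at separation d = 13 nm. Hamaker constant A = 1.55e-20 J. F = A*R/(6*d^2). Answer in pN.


Convert to SI: R = 85 nm = 8.5e-08 m, d = 13 nm = 1.3e-08 m
F = A * R / (6 * d^2)
F = 1.55e-20 * 8.5e-08 / (6 * (1.3e-08)^2)
F = 1.29931e-12 N = 1.299 pN

1.299


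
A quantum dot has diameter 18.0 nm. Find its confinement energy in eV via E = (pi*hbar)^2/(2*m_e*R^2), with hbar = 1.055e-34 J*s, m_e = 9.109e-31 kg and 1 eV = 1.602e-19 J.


Radius R = 18.0/2 = 9 nm = 9e-09 m
E = (pi * 1.055e-34)^2 / (2 * 9.109e-31 * (9e-09)^2)
E(J) = 7.44422e-22
E = E(J) / 1.602e-19 = 0.0046 eV

0.0046


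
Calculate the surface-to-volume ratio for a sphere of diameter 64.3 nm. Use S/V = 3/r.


Radius r = 64.3/2 = 32.15 nm
S/V = 3 / r = 3 / 32.15
S/V = 0.0933 nm^-1

0.0933


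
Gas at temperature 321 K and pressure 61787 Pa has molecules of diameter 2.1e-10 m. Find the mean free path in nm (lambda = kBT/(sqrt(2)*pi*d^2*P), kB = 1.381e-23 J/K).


Mean free path: lambda = kB*T / (sqrt(2) * pi * d^2 * P)
lambda = 1.381e-23 * 321 / (sqrt(2) * pi * (2.1e-10)^2 * 61787)
lambda = 3.66183e-07 m
lambda = 366.18 nm

366.18


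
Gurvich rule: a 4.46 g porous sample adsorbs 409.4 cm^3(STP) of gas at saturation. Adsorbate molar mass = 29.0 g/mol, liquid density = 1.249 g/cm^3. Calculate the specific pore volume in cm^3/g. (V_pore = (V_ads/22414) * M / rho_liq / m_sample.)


Moles adsorbed n = V_ads / 22414 = 409.4 / 22414 = 1.826537e-02 mol
Liquid volume V_liq = n * M / rho_liq = 1.826537e-02 * 29.0 / 1.249 = 0.42410 cm^3
Specific pore volume V_pore = V_liq / m_sample = 0.42410 / 4.46
V_pore = 0.0951 cm^3/g

0.0951


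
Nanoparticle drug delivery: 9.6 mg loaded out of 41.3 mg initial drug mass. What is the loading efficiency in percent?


Drug loading efficiency = (drug loaded / drug initial) * 100
DLE = 9.6 / 41.3 * 100
DLE = 0.2324 * 100
DLE = 23.24%

23.24


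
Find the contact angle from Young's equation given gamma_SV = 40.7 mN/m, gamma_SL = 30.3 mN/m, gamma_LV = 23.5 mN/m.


cos(theta) = (gamma_SV - gamma_SL) / gamma_LV
cos(theta) = (40.7 - 30.3) / 23.5
cos(theta) = 0.442553
theta = arccos(0.442553) = 63.73 degrees

63.73


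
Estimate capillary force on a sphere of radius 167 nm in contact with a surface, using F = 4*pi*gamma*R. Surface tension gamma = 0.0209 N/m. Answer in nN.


Convert radius: R = 167 nm = 1.67e-07 m
F = 4 * pi * gamma * R
F = 4 * pi * 0.0209 * 1.67e-07
F = 4.38604e-08 N = 43.8604 nN

43.8604
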